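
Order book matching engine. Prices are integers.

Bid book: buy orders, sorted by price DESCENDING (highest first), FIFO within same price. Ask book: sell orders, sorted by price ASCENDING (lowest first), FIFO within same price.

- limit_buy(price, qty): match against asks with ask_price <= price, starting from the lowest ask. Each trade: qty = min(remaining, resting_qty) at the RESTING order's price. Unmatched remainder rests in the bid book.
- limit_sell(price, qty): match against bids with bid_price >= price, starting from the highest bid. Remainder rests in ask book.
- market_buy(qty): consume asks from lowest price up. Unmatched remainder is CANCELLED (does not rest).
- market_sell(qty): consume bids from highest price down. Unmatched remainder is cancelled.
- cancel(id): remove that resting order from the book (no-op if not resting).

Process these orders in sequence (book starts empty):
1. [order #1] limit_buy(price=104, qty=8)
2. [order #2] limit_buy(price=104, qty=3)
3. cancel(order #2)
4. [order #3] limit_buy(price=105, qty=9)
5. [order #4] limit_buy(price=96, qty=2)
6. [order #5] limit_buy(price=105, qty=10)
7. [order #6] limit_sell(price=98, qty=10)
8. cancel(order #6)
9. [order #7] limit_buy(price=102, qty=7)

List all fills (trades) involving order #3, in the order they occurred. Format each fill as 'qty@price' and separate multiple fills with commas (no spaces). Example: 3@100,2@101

After op 1 [order #1] limit_buy(price=104, qty=8): fills=none; bids=[#1:8@104] asks=[-]
After op 2 [order #2] limit_buy(price=104, qty=3): fills=none; bids=[#1:8@104 #2:3@104] asks=[-]
After op 3 cancel(order #2): fills=none; bids=[#1:8@104] asks=[-]
After op 4 [order #3] limit_buy(price=105, qty=9): fills=none; bids=[#3:9@105 #1:8@104] asks=[-]
After op 5 [order #4] limit_buy(price=96, qty=2): fills=none; bids=[#3:9@105 #1:8@104 #4:2@96] asks=[-]
After op 6 [order #5] limit_buy(price=105, qty=10): fills=none; bids=[#3:9@105 #5:10@105 #1:8@104 #4:2@96] asks=[-]
After op 7 [order #6] limit_sell(price=98, qty=10): fills=#3x#6:9@105 #5x#6:1@105; bids=[#5:9@105 #1:8@104 #4:2@96] asks=[-]
After op 8 cancel(order #6): fills=none; bids=[#5:9@105 #1:8@104 #4:2@96] asks=[-]
After op 9 [order #7] limit_buy(price=102, qty=7): fills=none; bids=[#5:9@105 #1:8@104 #7:7@102 #4:2@96] asks=[-]

Answer: 9@105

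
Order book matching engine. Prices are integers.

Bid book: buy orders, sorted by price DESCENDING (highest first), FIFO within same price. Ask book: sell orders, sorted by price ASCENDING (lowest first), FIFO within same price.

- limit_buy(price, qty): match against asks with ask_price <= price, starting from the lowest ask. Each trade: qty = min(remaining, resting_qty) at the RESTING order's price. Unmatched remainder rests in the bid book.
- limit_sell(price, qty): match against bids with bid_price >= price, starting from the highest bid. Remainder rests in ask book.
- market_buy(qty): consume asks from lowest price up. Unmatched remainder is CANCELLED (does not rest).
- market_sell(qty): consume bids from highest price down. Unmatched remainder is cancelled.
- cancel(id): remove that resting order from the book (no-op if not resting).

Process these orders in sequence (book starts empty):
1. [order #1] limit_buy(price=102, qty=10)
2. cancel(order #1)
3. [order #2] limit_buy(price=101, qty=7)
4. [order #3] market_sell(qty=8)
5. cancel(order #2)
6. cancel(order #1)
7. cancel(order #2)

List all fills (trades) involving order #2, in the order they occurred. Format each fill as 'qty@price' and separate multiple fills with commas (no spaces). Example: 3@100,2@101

After op 1 [order #1] limit_buy(price=102, qty=10): fills=none; bids=[#1:10@102] asks=[-]
After op 2 cancel(order #1): fills=none; bids=[-] asks=[-]
After op 3 [order #2] limit_buy(price=101, qty=7): fills=none; bids=[#2:7@101] asks=[-]
After op 4 [order #3] market_sell(qty=8): fills=#2x#3:7@101; bids=[-] asks=[-]
After op 5 cancel(order #2): fills=none; bids=[-] asks=[-]
After op 6 cancel(order #1): fills=none; bids=[-] asks=[-]
After op 7 cancel(order #2): fills=none; bids=[-] asks=[-]

Answer: 7@101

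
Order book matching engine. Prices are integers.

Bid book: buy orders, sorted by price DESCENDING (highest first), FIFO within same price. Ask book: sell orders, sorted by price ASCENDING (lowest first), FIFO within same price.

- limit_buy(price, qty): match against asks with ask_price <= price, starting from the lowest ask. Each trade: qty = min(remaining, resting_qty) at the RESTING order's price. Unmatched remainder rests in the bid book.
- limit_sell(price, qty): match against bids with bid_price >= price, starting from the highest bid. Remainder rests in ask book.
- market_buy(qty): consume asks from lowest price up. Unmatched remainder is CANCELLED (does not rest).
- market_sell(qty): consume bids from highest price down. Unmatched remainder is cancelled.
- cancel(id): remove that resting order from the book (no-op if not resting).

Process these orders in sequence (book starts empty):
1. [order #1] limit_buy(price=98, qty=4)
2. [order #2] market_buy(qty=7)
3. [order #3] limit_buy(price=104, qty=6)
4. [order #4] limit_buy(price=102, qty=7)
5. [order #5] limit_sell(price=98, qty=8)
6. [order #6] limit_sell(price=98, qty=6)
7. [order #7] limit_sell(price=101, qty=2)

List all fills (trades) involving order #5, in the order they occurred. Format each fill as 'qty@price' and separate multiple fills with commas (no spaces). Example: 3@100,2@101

After op 1 [order #1] limit_buy(price=98, qty=4): fills=none; bids=[#1:4@98] asks=[-]
After op 2 [order #2] market_buy(qty=7): fills=none; bids=[#1:4@98] asks=[-]
After op 3 [order #3] limit_buy(price=104, qty=6): fills=none; bids=[#3:6@104 #1:4@98] asks=[-]
After op 4 [order #4] limit_buy(price=102, qty=7): fills=none; bids=[#3:6@104 #4:7@102 #1:4@98] asks=[-]
After op 5 [order #5] limit_sell(price=98, qty=8): fills=#3x#5:6@104 #4x#5:2@102; bids=[#4:5@102 #1:4@98] asks=[-]
After op 6 [order #6] limit_sell(price=98, qty=6): fills=#4x#6:5@102 #1x#6:1@98; bids=[#1:3@98] asks=[-]
After op 7 [order #7] limit_sell(price=101, qty=2): fills=none; bids=[#1:3@98] asks=[#7:2@101]

Answer: 6@104,2@102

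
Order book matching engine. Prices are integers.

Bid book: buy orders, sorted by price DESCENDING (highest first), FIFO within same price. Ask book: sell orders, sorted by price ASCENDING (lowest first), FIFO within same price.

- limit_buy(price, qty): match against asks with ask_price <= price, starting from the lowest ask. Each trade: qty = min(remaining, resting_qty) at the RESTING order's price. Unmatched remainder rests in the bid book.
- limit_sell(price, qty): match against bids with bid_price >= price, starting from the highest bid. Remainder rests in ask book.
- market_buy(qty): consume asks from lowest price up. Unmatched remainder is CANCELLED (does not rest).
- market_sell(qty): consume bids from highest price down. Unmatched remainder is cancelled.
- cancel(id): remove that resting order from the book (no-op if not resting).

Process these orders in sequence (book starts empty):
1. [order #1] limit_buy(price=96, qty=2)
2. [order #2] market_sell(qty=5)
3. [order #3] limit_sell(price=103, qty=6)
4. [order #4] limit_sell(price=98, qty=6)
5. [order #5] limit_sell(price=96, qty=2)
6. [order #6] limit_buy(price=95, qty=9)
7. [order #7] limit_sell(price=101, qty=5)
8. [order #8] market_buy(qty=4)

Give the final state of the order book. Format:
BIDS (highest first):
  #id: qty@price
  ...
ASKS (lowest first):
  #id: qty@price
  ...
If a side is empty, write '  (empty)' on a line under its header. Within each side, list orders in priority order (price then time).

After op 1 [order #1] limit_buy(price=96, qty=2): fills=none; bids=[#1:2@96] asks=[-]
After op 2 [order #2] market_sell(qty=5): fills=#1x#2:2@96; bids=[-] asks=[-]
After op 3 [order #3] limit_sell(price=103, qty=6): fills=none; bids=[-] asks=[#3:6@103]
After op 4 [order #4] limit_sell(price=98, qty=6): fills=none; bids=[-] asks=[#4:6@98 #3:6@103]
After op 5 [order #5] limit_sell(price=96, qty=2): fills=none; bids=[-] asks=[#5:2@96 #4:6@98 #3:6@103]
After op 6 [order #6] limit_buy(price=95, qty=9): fills=none; bids=[#6:9@95] asks=[#5:2@96 #4:6@98 #3:6@103]
After op 7 [order #7] limit_sell(price=101, qty=5): fills=none; bids=[#6:9@95] asks=[#5:2@96 #4:6@98 #7:5@101 #3:6@103]
After op 8 [order #8] market_buy(qty=4): fills=#8x#5:2@96 #8x#4:2@98; bids=[#6:9@95] asks=[#4:4@98 #7:5@101 #3:6@103]

Answer: BIDS (highest first):
  #6: 9@95
ASKS (lowest first):
  #4: 4@98
  #7: 5@101
  #3: 6@103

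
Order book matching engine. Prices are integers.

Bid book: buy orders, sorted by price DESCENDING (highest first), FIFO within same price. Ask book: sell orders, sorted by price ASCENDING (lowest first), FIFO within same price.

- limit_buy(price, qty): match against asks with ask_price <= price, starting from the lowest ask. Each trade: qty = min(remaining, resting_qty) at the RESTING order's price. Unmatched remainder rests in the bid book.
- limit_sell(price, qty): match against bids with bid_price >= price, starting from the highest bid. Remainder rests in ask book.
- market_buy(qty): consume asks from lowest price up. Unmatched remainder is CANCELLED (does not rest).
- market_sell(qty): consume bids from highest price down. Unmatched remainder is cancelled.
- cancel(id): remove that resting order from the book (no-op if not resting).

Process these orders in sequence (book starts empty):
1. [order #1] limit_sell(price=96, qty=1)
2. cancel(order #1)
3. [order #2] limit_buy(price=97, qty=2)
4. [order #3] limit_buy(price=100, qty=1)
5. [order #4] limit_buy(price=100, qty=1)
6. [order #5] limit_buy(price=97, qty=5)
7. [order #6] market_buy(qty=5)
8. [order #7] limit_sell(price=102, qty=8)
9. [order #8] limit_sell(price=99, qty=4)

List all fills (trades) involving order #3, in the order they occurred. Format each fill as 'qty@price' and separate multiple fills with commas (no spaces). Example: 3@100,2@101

Answer: 1@100

Derivation:
After op 1 [order #1] limit_sell(price=96, qty=1): fills=none; bids=[-] asks=[#1:1@96]
After op 2 cancel(order #1): fills=none; bids=[-] asks=[-]
After op 3 [order #2] limit_buy(price=97, qty=2): fills=none; bids=[#2:2@97] asks=[-]
After op 4 [order #3] limit_buy(price=100, qty=1): fills=none; bids=[#3:1@100 #2:2@97] asks=[-]
After op 5 [order #4] limit_buy(price=100, qty=1): fills=none; bids=[#3:1@100 #4:1@100 #2:2@97] asks=[-]
After op 6 [order #5] limit_buy(price=97, qty=5): fills=none; bids=[#3:1@100 #4:1@100 #2:2@97 #5:5@97] asks=[-]
After op 7 [order #6] market_buy(qty=5): fills=none; bids=[#3:1@100 #4:1@100 #2:2@97 #5:5@97] asks=[-]
After op 8 [order #7] limit_sell(price=102, qty=8): fills=none; bids=[#3:1@100 #4:1@100 #2:2@97 #5:5@97] asks=[#7:8@102]
After op 9 [order #8] limit_sell(price=99, qty=4): fills=#3x#8:1@100 #4x#8:1@100; bids=[#2:2@97 #5:5@97] asks=[#8:2@99 #7:8@102]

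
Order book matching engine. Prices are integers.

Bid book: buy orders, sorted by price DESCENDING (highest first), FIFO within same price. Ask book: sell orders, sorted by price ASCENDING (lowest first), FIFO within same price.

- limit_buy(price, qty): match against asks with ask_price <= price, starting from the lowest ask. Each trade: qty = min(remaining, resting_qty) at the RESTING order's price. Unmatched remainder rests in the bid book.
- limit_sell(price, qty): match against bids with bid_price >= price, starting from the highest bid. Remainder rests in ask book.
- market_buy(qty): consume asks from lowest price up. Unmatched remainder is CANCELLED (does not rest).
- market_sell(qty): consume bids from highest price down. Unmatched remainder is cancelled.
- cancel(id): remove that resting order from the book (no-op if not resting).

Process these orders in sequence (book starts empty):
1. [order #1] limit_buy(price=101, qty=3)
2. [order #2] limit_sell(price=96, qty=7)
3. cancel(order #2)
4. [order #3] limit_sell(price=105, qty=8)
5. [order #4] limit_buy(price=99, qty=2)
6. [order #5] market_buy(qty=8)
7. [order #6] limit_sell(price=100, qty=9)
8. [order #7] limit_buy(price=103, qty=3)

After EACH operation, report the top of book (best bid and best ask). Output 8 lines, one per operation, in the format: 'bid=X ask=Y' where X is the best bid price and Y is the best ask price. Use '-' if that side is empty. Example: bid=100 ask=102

After op 1 [order #1] limit_buy(price=101, qty=3): fills=none; bids=[#1:3@101] asks=[-]
After op 2 [order #2] limit_sell(price=96, qty=7): fills=#1x#2:3@101; bids=[-] asks=[#2:4@96]
After op 3 cancel(order #2): fills=none; bids=[-] asks=[-]
After op 4 [order #3] limit_sell(price=105, qty=8): fills=none; bids=[-] asks=[#3:8@105]
After op 5 [order #4] limit_buy(price=99, qty=2): fills=none; bids=[#4:2@99] asks=[#3:8@105]
After op 6 [order #5] market_buy(qty=8): fills=#5x#3:8@105; bids=[#4:2@99] asks=[-]
After op 7 [order #6] limit_sell(price=100, qty=9): fills=none; bids=[#4:2@99] asks=[#6:9@100]
After op 8 [order #7] limit_buy(price=103, qty=3): fills=#7x#6:3@100; bids=[#4:2@99] asks=[#6:6@100]

Answer: bid=101 ask=-
bid=- ask=96
bid=- ask=-
bid=- ask=105
bid=99 ask=105
bid=99 ask=-
bid=99 ask=100
bid=99 ask=100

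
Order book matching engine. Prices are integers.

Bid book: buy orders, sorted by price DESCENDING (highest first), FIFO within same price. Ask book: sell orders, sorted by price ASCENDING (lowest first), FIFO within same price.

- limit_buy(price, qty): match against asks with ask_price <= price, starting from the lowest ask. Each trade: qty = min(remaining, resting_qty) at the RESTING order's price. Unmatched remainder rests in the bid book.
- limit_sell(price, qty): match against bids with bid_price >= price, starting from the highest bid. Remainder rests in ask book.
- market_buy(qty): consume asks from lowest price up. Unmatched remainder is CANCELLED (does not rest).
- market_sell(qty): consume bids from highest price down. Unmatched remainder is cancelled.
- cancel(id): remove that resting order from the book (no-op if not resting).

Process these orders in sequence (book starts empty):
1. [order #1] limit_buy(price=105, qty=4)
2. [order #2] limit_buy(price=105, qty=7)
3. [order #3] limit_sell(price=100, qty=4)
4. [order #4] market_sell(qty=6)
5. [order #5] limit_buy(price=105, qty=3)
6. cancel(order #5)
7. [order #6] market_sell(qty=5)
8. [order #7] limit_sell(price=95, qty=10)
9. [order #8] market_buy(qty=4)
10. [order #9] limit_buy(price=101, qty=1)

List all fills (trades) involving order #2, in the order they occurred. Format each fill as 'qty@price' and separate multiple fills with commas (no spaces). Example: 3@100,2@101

After op 1 [order #1] limit_buy(price=105, qty=4): fills=none; bids=[#1:4@105] asks=[-]
After op 2 [order #2] limit_buy(price=105, qty=7): fills=none; bids=[#1:4@105 #2:7@105] asks=[-]
After op 3 [order #3] limit_sell(price=100, qty=4): fills=#1x#3:4@105; bids=[#2:7@105] asks=[-]
After op 4 [order #4] market_sell(qty=6): fills=#2x#4:6@105; bids=[#2:1@105] asks=[-]
After op 5 [order #5] limit_buy(price=105, qty=3): fills=none; bids=[#2:1@105 #5:3@105] asks=[-]
After op 6 cancel(order #5): fills=none; bids=[#2:1@105] asks=[-]
After op 7 [order #6] market_sell(qty=5): fills=#2x#6:1@105; bids=[-] asks=[-]
After op 8 [order #7] limit_sell(price=95, qty=10): fills=none; bids=[-] asks=[#7:10@95]
After op 9 [order #8] market_buy(qty=4): fills=#8x#7:4@95; bids=[-] asks=[#7:6@95]
After op 10 [order #9] limit_buy(price=101, qty=1): fills=#9x#7:1@95; bids=[-] asks=[#7:5@95]

Answer: 6@105,1@105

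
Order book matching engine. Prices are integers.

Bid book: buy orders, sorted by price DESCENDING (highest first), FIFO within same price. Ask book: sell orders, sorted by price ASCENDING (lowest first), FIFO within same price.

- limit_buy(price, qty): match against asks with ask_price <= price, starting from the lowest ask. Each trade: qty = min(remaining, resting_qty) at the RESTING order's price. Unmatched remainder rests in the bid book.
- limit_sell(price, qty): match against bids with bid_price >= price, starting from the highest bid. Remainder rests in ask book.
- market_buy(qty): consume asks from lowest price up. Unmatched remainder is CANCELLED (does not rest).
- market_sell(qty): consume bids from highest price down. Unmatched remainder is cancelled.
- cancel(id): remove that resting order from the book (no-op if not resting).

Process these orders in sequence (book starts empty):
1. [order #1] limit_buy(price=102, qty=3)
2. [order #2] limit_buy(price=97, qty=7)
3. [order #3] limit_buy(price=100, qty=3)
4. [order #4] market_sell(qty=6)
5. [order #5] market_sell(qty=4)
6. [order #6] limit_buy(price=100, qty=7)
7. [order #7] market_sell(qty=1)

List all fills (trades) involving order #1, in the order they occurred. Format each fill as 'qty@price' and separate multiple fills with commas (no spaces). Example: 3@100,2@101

Answer: 3@102

Derivation:
After op 1 [order #1] limit_buy(price=102, qty=3): fills=none; bids=[#1:3@102] asks=[-]
After op 2 [order #2] limit_buy(price=97, qty=7): fills=none; bids=[#1:3@102 #2:7@97] asks=[-]
After op 3 [order #3] limit_buy(price=100, qty=3): fills=none; bids=[#1:3@102 #3:3@100 #2:7@97] asks=[-]
After op 4 [order #4] market_sell(qty=6): fills=#1x#4:3@102 #3x#4:3@100; bids=[#2:7@97] asks=[-]
After op 5 [order #5] market_sell(qty=4): fills=#2x#5:4@97; bids=[#2:3@97] asks=[-]
After op 6 [order #6] limit_buy(price=100, qty=7): fills=none; bids=[#6:7@100 #2:3@97] asks=[-]
After op 7 [order #7] market_sell(qty=1): fills=#6x#7:1@100; bids=[#6:6@100 #2:3@97] asks=[-]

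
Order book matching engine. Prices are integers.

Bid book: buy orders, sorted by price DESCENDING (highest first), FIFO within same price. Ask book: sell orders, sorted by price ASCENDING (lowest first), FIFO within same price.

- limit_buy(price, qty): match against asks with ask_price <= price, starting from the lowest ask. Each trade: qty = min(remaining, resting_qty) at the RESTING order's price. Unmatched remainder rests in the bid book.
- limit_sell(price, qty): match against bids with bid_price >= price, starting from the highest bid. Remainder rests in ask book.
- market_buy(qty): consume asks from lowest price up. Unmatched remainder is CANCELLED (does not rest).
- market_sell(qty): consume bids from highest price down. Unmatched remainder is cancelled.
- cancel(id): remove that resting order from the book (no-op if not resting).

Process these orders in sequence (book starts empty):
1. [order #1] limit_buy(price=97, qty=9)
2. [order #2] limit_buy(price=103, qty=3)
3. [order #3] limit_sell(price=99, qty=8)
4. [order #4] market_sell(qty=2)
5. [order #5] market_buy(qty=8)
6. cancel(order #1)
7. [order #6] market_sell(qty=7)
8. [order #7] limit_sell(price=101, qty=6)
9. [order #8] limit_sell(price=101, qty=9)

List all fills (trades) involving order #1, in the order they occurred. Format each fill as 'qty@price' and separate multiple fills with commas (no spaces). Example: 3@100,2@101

After op 1 [order #1] limit_buy(price=97, qty=9): fills=none; bids=[#1:9@97] asks=[-]
After op 2 [order #2] limit_buy(price=103, qty=3): fills=none; bids=[#2:3@103 #1:9@97] asks=[-]
After op 3 [order #3] limit_sell(price=99, qty=8): fills=#2x#3:3@103; bids=[#1:9@97] asks=[#3:5@99]
After op 4 [order #4] market_sell(qty=2): fills=#1x#4:2@97; bids=[#1:7@97] asks=[#3:5@99]
After op 5 [order #5] market_buy(qty=8): fills=#5x#3:5@99; bids=[#1:7@97] asks=[-]
After op 6 cancel(order #1): fills=none; bids=[-] asks=[-]
After op 7 [order #6] market_sell(qty=7): fills=none; bids=[-] asks=[-]
After op 8 [order #7] limit_sell(price=101, qty=6): fills=none; bids=[-] asks=[#7:6@101]
After op 9 [order #8] limit_sell(price=101, qty=9): fills=none; bids=[-] asks=[#7:6@101 #8:9@101]

Answer: 2@97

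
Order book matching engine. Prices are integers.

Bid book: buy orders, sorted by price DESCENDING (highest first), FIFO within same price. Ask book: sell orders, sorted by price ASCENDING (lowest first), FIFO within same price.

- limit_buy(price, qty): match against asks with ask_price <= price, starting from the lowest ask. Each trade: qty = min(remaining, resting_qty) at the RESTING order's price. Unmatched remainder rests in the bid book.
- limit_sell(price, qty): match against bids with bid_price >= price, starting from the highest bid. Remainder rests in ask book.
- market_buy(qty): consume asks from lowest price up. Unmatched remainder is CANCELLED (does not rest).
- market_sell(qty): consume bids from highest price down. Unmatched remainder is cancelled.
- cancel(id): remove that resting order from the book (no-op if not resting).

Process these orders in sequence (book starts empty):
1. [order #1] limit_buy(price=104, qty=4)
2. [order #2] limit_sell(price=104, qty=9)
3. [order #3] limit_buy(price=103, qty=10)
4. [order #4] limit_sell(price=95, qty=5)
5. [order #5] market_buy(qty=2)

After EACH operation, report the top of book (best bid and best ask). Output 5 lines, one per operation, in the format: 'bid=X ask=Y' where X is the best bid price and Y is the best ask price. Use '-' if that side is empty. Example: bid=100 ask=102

Answer: bid=104 ask=-
bid=- ask=104
bid=103 ask=104
bid=103 ask=104
bid=103 ask=104

Derivation:
After op 1 [order #1] limit_buy(price=104, qty=4): fills=none; bids=[#1:4@104] asks=[-]
After op 2 [order #2] limit_sell(price=104, qty=9): fills=#1x#2:4@104; bids=[-] asks=[#2:5@104]
After op 3 [order #3] limit_buy(price=103, qty=10): fills=none; bids=[#3:10@103] asks=[#2:5@104]
After op 4 [order #4] limit_sell(price=95, qty=5): fills=#3x#4:5@103; bids=[#3:5@103] asks=[#2:5@104]
After op 5 [order #5] market_buy(qty=2): fills=#5x#2:2@104; bids=[#3:5@103] asks=[#2:3@104]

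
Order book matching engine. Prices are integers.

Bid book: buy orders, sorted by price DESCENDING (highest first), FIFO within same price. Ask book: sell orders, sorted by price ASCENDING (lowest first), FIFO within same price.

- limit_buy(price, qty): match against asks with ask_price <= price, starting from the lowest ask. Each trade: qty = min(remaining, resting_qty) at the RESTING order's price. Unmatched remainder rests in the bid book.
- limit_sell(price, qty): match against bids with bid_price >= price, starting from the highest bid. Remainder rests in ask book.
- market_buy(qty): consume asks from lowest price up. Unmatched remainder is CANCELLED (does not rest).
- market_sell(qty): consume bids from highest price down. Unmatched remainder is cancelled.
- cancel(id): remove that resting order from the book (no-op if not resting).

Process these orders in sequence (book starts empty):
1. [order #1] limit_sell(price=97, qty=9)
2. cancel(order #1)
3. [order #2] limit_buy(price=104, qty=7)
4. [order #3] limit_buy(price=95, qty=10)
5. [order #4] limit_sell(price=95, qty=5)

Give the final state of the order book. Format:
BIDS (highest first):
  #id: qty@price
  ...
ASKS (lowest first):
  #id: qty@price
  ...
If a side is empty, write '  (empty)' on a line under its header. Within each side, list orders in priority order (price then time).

Answer: BIDS (highest first):
  #2: 2@104
  #3: 10@95
ASKS (lowest first):
  (empty)

Derivation:
After op 1 [order #1] limit_sell(price=97, qty=9): fills=none; bids=[-] asks=[#1:9@97]
After op 2 cancel(order #1): fills=none; bids=[-] asks=[-]
After op 3 [order #2] limit_buy(price=104, qty=7): fills=none; bids=[#2:7@104] asks=[-]
After op 4 [order #3] limit_buy(price=95, qty=10): fills=none; bids=[#2:7@104 #3:10@95] asks=[-]
After op 5 [order #4] limit_sell(price=95, qty=5): fills=#2x#4:5@104; bids=[#2:2@104 #3:10@95] asks=[-]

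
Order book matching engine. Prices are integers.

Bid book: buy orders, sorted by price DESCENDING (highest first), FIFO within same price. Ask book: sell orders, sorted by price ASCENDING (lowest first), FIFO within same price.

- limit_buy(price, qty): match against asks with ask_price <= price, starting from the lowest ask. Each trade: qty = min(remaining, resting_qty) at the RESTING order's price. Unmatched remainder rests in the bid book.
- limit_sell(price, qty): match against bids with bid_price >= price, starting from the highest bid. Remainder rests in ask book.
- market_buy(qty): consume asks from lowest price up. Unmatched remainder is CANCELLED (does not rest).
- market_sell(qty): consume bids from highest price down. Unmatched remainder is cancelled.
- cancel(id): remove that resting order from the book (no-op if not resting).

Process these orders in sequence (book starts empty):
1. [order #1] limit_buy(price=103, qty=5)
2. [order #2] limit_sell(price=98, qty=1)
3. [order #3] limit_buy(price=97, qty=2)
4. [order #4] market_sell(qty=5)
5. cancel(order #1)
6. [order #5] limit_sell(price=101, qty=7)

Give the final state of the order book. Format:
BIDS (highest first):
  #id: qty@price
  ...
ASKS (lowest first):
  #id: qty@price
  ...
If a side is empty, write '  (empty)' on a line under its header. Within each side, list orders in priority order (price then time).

After op 1 [order #1] limit_buy(price=103, qty=5): fills=none; bids=[#1:5@103] asks=[-]
After op 2 [order #2] limit_sell(price=98, qty=1): fills=#1x#2:1@103; bids=[#1:4@103] asks=[-]
After op 3 [order #3] limit_buy(price=97, qty=2): fills=none; bids=[#1:4@103 #3:2@97] asks=[-]
After op 4 [order #4] market_sell(qty=5): fills=#1x#4:4@103 #3x#4:1@97; bids=[#3:1@97] asks=[-]
After op 5 cancel(order #1): fills=none; bids=[#3:1@97] asks=[-]
After op 6 [order #5] limit_sell(price=101, qty=7): fills=none; bids=[#3:1@97] asks=[#5:7@101]

Answer: BIDS (highest first):
  #3: 1@97
ASKS (lowest first):
  #5: 7@101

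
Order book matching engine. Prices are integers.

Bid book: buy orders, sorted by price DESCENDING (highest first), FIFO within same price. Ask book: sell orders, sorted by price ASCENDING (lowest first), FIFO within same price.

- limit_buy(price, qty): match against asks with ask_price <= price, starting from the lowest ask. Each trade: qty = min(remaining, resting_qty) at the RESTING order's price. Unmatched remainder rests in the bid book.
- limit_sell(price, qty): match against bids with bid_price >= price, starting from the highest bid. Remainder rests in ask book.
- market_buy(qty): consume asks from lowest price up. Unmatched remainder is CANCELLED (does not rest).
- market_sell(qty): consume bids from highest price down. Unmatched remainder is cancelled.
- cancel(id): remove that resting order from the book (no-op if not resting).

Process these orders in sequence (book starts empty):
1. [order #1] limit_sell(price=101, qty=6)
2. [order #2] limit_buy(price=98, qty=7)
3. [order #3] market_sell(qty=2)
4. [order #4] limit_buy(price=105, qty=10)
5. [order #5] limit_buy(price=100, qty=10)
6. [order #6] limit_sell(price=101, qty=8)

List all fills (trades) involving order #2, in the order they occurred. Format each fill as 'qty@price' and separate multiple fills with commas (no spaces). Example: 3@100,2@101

After op 1 [order #1] limit_sell(price=101, qty=6): fills=none; bids=[-] asks=[#1:6@101]
After op 2 [order #2] limit_buy(price=98, qty=7): fills=none; bids=[#2:7@98] asks=[#1:6@101]
After op 3 [order #3] market_sell(qty=2): fills=#2x#3:2@98; bids=[#2:5@98] asks=[#1:6@101]
After op 4 [order #4] limit_buy(price=105, qty=10): fills=#4x#1:6@101; bids=[#4:4@105 #2:5@98] asks=[-]
After op 5 [order #5] limit_buy(price=100, qty=10): fills=none; bids=[#4:4@105 #5:10@100 #2:5@98] asks=[-]
After op 6 [order #6] limit_sell(price=101, qty=8): fills=#4x#6:4@105; bids=[#5:10@100 #2:5@98] asks=[#6:4@101]

Answer: 2@98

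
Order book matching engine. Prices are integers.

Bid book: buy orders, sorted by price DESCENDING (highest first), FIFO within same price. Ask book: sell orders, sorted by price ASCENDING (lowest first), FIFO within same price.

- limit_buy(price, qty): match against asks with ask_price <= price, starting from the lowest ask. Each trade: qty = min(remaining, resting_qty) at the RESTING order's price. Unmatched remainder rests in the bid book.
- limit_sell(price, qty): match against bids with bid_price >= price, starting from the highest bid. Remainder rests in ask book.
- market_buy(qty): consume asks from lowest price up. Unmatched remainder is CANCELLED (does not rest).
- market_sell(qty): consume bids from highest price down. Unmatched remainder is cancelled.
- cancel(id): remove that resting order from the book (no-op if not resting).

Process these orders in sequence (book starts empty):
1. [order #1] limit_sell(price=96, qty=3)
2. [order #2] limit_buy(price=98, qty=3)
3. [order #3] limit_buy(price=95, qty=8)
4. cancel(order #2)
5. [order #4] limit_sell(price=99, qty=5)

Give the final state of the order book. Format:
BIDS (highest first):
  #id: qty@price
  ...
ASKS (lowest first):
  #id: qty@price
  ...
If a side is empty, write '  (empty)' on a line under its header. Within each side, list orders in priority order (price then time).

After op 1 [order #1] limit_sell(price=96, qty=3): fills=none; bids=[-] asks=[#1:3@96]
After op 2 [order #2] limit_buy(price=98, qty=3): fills=#2x#1:3@96; bids=[-] asks=[-]
After op 3 [order #3] limit_buy(price=95, qty=8): fills=none; bids=[#3:8@95] asks=[-]
After op 4 cancel(order #2): fills=none; bids=[#3:8@95] asks=[-]
After op 5 [order #4] limit_sell(price=99, qty=5): fills=none; bids=[#3:8@95] asks=[#4:5@99]

Answer: BIDS (highest first):
  #3: 8@95
ASKS (lowest first):
  #4: 5@99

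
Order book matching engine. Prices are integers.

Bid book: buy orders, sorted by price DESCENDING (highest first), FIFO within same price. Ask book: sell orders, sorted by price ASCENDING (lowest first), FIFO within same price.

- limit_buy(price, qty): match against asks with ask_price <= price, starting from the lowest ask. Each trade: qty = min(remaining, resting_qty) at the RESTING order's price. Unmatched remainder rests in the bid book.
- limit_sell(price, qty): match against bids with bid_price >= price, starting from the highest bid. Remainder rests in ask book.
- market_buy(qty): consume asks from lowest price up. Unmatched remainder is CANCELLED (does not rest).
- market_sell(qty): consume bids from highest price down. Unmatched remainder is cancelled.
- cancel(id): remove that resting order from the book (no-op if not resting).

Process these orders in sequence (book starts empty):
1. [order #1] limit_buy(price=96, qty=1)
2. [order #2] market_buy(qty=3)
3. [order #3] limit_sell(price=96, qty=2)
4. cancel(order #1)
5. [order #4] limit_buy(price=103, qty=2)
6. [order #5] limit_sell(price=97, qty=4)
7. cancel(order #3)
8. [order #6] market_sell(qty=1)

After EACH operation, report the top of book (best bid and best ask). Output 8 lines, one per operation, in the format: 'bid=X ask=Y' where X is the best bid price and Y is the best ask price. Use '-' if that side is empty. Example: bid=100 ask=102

After op 1 [order #1] limit_buy(price=96, qty=1): fills=none; bids=[#1:1@96] asks=[-]
After op 2 [order #2] market_buy(qty=3): fills=none; bids=[#1:1@96] asks=[-]
After op 3 [order #3] limit_sell(price=96, qty=2): fills=#1x#3:1@96; bids=[-] asks=[#3:1@96]
After op 4 cancel(order #1): fills=none; bids=[-] asks=[#3:1@96]
After op 5 [order #4] limit_buy(price=103, qty=2): fills=#4x#3:1@96; bids=[#4:1@103] asks=[-]
After op 6 [order #5] limit_sell(price=97, qty=4): fills=#4x#5:1@103; bids=[-] asks=[#5:3@97]
After op 7 cancel(order #3): fills=none; bids=[-] asks=[#5:3@97]
After op 8 [order #6] market_sell(qty=1): fills=none; bids=[-] asks=[#5:3@97]

Answer: bid=96 ask=-
bid=96 ask=-
bid=- ask=96
bid=- ask=96
bid=103 ask=-
bid=- ask=97
bid=- ask=97
bid=- ask=97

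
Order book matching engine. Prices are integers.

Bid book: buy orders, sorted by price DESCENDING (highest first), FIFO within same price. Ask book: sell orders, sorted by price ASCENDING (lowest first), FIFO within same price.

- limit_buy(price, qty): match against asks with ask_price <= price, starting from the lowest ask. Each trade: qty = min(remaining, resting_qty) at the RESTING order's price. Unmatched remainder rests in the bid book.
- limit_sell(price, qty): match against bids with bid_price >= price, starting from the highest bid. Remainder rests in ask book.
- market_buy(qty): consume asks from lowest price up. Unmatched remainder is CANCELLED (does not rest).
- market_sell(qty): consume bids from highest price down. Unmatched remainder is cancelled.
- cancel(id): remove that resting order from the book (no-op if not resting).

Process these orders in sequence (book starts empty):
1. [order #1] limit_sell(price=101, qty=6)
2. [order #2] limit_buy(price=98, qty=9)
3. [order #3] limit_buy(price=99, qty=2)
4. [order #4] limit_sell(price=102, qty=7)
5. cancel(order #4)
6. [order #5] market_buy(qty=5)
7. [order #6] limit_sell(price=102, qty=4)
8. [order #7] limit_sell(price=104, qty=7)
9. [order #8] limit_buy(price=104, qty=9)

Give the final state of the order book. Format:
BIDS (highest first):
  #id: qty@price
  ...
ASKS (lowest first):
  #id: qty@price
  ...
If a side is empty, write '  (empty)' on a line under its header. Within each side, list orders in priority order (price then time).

Answer: BIDS (highest first):
  #3: 2@99
  #2: 9@98
ASKS (lowest first):
  #7: 3@104

Derivation:
After op 1 [order #1] limit_sell(price=101, qty=6): fills=none; bids=[-] asks=[#1:6@101]
After op 2 [order #2] limit_buy(price=98, qty=9): fills=none; bids=[#2:9@98] asks=[#1:6@101]
After op 3 [order #3] limit_buy(price=99, qty=2): fills=none; bids=[#3:2@99 #2:9@98] asks=[#1:6@101]
After op 4 [order #4] limit_sell(price=102, qty=7): fills=none; bids=[#3:2@99 #2:9@98] asks=[#1:6@101 #4:7@102]
After op 5 cancel(order #4): fills=none; bids=[#3:2@99 #2:9@98] asks=[#1:6@101]
After op 6 [order #5] market_buy(qty=5): fills=#5x#1:5@101; bids=[#3:2@99 #2:9@98] asks=[#1:1@101]
After op 7 [order #6] limit_sell(price=102, qty=4): fills=none; bids=[#3:2@99 #2:9@98] asks=[#1:1@101 #6:4@102]
After op 8 [order #7] limit_sell(price=104, qty=7): fills=none; bids=[#3:2@99 #2:9@98] asks=[#1:1@101 #6:4@102 #7:7@104]
After op 9 [order #8] limit_buy(price=104, qty=9): fills=#8x#1:1@101 #8x#6:4@102 #8x#7:4@104; bids=[#3:2@99 #2:9@98] asks=[#7:3@104]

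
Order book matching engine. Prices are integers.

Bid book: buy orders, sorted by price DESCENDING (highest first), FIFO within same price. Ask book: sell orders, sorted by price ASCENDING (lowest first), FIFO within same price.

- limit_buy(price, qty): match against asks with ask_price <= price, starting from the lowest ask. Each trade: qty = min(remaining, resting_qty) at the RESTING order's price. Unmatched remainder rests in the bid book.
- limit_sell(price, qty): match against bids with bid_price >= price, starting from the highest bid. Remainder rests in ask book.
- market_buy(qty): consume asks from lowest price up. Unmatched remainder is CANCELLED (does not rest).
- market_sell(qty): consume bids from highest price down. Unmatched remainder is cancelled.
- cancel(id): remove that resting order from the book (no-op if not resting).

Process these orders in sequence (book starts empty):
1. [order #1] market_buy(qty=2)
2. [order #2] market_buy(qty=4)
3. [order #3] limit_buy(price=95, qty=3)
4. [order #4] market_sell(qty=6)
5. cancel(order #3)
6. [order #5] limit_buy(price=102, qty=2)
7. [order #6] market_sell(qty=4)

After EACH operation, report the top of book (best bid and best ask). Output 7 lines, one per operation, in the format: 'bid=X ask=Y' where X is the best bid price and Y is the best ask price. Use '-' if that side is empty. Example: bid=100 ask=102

After op 1 [order #1] market_buy(qty=2): fills=none; bids=[-] asks=[-]
After op 2 [order #2] market_buy(qty=4): fills=none; bids=[-] asks=[-]
After op 3 [order #3] limit_buy(price=95, qty=3): fills=none; bids=[#3:3@95] asks=[-]
After op 4 [order #4] market_sell(qty=6): fills=#3x#4:3@95; bids=[-] asks=[-]
After op 5 cancel(order #3): fills=none; bids=[-] asks=[-]
After op 6 [order #5] limit_buy(price=102, qty=2): fills=none; bids=[#5:2@102] asks=[-]
After op 7 [order #6] market_sell(qty=4): fills=#5x#6:2@102; bids=[-] asks=[-]

Answer: bid=- ask=-
bid=- ask=-
bid=95 ask=-
bid=- ask=-
bid=- ask=-
bid=102 ask=-
bid=- ask=-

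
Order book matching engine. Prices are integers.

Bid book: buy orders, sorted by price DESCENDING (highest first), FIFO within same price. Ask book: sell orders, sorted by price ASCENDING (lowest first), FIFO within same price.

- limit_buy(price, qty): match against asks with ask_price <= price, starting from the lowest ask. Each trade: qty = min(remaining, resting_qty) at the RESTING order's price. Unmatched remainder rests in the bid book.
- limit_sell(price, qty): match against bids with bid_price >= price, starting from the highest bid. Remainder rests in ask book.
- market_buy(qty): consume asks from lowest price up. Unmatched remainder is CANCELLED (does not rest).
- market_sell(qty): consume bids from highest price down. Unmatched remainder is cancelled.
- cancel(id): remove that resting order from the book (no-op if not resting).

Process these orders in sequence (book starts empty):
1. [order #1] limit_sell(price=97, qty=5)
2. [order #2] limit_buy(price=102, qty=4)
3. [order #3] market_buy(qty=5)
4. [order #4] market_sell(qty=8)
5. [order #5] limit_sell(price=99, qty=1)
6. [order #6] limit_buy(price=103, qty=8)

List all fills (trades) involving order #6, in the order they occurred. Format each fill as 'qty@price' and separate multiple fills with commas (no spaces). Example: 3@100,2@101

Answer: 1@99

Derivation:
After op 1 [order #1] limit_sell(price=97, qty=5): fills=none; bids=[-] asks=[#1:5@97]
After op 2 [order #2] limit_buy(price=102, qty=4): fills=#2x#1:4@97; bids=[-] asks=[#1:1@97]
After op 3 [order #3] market_buy(qty=5): fills=#3x#1:1@97; bids=[-] asks=[-]
After op 4 [order #4] market_sell(qty=8): fills=none; bids=[-] asks=[-]
After op 5 [order #5] limit_sell(price=99, qty=1): fills=none; bids=[-] asks=[#5:1@99]
After op 6 [order #6] limit_buy(price=103, qty=8): fills=#6x#5:1@99; bids=[#6:7@103] asks=[-]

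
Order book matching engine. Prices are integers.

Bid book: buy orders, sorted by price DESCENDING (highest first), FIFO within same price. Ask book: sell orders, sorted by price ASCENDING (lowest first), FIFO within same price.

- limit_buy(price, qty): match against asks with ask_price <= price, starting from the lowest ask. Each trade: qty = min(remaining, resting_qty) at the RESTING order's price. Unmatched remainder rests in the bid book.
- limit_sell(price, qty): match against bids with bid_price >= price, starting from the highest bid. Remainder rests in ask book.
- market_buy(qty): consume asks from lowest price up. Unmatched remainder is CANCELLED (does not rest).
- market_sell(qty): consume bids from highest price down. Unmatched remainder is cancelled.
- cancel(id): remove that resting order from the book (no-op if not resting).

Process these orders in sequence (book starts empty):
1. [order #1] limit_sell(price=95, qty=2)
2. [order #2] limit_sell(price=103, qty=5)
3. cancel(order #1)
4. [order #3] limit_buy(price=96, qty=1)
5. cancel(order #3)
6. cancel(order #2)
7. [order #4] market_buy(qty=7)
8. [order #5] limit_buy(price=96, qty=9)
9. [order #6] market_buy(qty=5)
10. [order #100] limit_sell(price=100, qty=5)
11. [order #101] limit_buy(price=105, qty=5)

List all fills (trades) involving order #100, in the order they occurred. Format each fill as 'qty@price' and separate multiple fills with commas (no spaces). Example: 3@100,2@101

After op 1 [order #1] limit_sell(price=95, qty=2): fills=none; bids=[-] asks=[#1:2@95]
After op 2 [order #2] limit_sell(price=103, qty=5): fills=none; bids=[-] asks=[#1:2@95 #2:5@103]
After op 3 cancel(order #1): fills=none; bids=[-] asks=[#2:5@103]
After op 4 [order #3] limit_buy(price=96, qty=1): fills=none; bids=[#3:1@96] asks=[#2:5@103]
After op 5 cancel(order #3): fills=none; bids=[-] asks=[#2:5@103]
After op 6 cancel(order #2): fills=none; bids=[-] asks=[-]
After op 7 [order #4] market_buy(qty=7): fills=none; bids=[-] asks=[-]
After op 8 [order #5] limit_buy(price=96, qty=9): fills=none; bids=[#5:9@96] asks=[-]
After op 9 [order #6] market_buy(qty=5): fills=none; bids=[#5:9@96] asks=[-]
After op 10 [order #100] limit_sell(price=100, qty=5): fills=none; bids=[#5:9@96] asks=[#100:5@100]
After op 11 [order #101] limit_buy(price=105, qty=5): fills=#101x#100:5@100; bids=[#5:9@96] asks=[-]

Answer: 5@100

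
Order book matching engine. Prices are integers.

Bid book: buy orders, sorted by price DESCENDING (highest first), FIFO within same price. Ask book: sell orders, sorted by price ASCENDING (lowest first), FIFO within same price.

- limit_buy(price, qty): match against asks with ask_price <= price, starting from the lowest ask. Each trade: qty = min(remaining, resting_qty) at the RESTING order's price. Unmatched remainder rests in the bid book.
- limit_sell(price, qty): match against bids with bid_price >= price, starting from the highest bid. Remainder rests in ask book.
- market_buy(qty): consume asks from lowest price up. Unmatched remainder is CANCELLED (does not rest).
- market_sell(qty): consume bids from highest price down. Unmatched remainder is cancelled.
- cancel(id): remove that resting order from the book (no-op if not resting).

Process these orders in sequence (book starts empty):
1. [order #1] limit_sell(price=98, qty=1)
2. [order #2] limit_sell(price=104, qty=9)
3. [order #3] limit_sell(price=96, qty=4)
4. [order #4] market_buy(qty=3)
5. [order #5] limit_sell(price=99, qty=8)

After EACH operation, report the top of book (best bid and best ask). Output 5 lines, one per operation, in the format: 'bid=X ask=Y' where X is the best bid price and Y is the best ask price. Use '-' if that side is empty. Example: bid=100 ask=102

Answer: bid=- ask=98
bid=- ask=98
bid=- ask=96
bid=- ask=96
bid=- ask=96

Derivation:
After op 1 [order #1] limit_sell(price=98, qty=1): fills=none; bids=[-] asks=[#1:1@98]
After op 2 [order #2] limit_sell(price=104, qty=9): fills=none; bids=[-] asks=[#1:1@98 #2:9@104]
After op 3 [order #3] limit_sell(price=96, qty=4): fills=none; bids=[-] asks=[#3:4@96 #1:1@98 #2:9@104]
After op 4 [order #4] market_buy(qty=3): fills=#4x#3:3@96; bids=[-] asks=[#3:1@96 #1:1@98 #2:9@104]
After op 5 [order #5] limit_sell(price=99, qty=8): fills=none; bids=[-] asks=[#3:1@96 #1:1@98 #5:8@99 #2:9@104]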